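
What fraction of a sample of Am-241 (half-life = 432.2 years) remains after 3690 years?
N/N₀ = (1/2)^(t/t½) = 0.002691 = 0.269%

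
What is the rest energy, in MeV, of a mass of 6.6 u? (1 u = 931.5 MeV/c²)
E = mc² = 6148 MeV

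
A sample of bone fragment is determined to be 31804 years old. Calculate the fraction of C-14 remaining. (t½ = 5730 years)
N/N₀ = (1/2)^(t/t½) = 0.02134 = 2.13%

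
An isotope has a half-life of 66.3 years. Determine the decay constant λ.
λ = ln(2)/t½ = 0.01045 year⁻¹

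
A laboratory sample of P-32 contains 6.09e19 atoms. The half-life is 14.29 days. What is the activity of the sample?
A = λN = 2.954e18 decays/day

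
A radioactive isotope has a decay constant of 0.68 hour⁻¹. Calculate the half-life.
t½ = ln(2)/λ = 1.019 hours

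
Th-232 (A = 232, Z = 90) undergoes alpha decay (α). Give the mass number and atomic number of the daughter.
Daughter: A = 228, Z = 88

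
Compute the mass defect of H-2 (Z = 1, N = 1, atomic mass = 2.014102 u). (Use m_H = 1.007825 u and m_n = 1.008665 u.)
Δm = Z·m_H + N·m_n − M = 0.002388 u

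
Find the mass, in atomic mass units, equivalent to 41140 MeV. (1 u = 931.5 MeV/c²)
m = E/c² = 44.17 u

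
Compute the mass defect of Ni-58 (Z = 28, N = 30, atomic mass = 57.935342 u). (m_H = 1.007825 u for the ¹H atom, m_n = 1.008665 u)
Δm = Z·m_H + N·m_n − M = 0.5437 u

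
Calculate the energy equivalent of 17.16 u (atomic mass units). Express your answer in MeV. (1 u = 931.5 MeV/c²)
E = mc² = 15980 MeV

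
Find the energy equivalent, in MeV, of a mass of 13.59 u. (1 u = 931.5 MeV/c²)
E = mc² = 12660 MeV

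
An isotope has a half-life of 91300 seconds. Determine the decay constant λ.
λ = ln(2)/t½ = 7.592e-6 second⁻¹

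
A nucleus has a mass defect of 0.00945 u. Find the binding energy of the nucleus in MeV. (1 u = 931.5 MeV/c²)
B.E. = Δm × 931.5 = 8.803 MeV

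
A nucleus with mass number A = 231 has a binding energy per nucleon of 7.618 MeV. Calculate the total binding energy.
B.E. = 7.618 × 231 = 1760 MeV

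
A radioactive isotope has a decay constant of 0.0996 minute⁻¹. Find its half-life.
t½ = ln(2)/λ = 6.959 minutes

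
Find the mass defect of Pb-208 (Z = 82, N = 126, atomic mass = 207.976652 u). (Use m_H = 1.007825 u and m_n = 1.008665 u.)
Δm = Z·m_H + N·m_n − M = 1.757 u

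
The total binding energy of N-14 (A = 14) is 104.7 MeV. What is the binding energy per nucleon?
B.E./A = 104.7/14 = 7.479 MeV/nucleon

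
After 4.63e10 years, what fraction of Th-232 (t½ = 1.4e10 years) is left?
N/N₀ = (1/2)^(t/t½) = 0.101 = 10.1%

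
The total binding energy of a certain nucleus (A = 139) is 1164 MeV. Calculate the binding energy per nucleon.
B.E./A = 1164/139 = 8.374 MeV/nucleon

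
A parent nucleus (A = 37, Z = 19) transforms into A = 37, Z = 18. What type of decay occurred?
ΔA = 0, ΔZ = -1 ⇒ beta-plus decay (β⁺) or electron capture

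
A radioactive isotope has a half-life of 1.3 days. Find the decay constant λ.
λ = ln(2)/t½ = 0.5332 day⁻¹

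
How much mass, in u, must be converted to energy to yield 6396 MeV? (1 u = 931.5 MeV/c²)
m = E/c² = 6.866 u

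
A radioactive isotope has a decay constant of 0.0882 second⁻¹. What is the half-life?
t½ = ln(2)/λ = 7.859 seconds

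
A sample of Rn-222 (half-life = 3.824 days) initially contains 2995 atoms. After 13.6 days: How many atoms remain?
N = N₀(1/2)^(t/t½) = 254.6 atoms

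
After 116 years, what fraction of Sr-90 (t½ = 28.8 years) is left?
N/N₀ = (1/2)^(t/t½) = 0.06131 = 6.13%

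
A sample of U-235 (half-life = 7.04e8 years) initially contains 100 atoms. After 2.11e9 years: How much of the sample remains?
N = N₀(1/2)^(t/t½) = 12.52 atoms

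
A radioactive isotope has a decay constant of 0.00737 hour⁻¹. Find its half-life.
t½ = ln(2)/λ = 94.05 hours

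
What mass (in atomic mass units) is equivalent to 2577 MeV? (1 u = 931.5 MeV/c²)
m = E/c² = 2.767 u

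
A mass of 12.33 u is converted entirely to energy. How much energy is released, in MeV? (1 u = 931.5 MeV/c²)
E = mc² = 11490 MeV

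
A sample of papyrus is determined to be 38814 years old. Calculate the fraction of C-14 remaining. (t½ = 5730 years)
N/N₀ = (1/2)^(t/t½) = 0.009139 = 0.914%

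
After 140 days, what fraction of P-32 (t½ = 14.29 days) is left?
N/N₀ = (1/2)^(t/t½) = 0.001124 = 0.112%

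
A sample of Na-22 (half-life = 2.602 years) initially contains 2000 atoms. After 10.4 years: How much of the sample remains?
N = N₀(1/2)^(t/t½) = 125.3 atoms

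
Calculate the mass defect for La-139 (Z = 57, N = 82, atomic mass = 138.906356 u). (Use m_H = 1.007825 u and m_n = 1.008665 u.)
Δm = Z·m_H + N·m_n − M = 1.25 u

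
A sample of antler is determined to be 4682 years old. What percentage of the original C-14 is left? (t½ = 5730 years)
N/N₀ = (1/2)^(t/t½) = 0.5676 = 56.8%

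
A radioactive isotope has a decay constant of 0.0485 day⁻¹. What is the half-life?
t½ = ln(2)/λ = 14.29 days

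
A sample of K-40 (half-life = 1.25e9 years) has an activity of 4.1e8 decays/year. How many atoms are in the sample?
N = A/λ = 7.394e17 atoms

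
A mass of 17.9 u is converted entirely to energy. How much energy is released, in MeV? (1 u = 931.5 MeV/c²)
E = mc² = 16670 MeV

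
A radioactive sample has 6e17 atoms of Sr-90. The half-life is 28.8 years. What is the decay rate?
A = λN = 1.444e16 decays/year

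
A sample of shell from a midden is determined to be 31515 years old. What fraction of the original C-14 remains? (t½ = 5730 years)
N/N₀ = (1/2)^(t/t½) = 0.0221 = 2.21%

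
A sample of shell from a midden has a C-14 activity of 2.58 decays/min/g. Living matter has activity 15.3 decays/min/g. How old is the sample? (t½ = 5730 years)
Age = t½ × log₂(A₀/A) = 14720 years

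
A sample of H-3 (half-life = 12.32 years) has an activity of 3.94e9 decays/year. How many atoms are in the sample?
N = A/λ = 7.003e10 atoms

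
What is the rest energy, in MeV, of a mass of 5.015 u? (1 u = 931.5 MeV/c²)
E = mc² = 4671 MeV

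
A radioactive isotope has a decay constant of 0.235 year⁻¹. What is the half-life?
t½ = ln(2)/λ = 2.95 years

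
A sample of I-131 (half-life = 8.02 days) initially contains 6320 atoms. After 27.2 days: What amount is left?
N = N₀(1/2)^(t/t½) = 602.2 atoms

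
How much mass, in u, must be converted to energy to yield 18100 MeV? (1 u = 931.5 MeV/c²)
m = E/c² = 19.43 u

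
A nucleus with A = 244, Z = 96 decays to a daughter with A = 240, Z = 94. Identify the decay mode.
ΔA = -4, ΔZ = -2 ⇒ alpha decay (α)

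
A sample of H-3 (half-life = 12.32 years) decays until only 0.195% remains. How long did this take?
t = t½ × log₂(N₀/N) = 110.9 years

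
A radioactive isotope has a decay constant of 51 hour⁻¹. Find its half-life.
t½ = ln(2)/λ = 0.01359 hours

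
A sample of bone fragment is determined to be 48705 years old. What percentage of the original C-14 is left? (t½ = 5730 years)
N/N₀ = (1/2)^(t/t½) = 0.002762 = 0.276%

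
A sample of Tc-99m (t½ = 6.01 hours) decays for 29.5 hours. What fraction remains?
N/N₀ = (1/2)^(t/t½) = 0.0333 = 3.33%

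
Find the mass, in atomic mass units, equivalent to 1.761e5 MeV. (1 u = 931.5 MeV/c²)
m = E/c² = 189 u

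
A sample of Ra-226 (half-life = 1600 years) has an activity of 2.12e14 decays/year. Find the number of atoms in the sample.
N = A/λ = 4.894e17 atoms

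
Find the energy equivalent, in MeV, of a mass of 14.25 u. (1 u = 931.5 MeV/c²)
E = mc² = 13270 MeV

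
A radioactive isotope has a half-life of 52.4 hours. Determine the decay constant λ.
λ = ln(2)/t½ = 0.01323 hour⁻¹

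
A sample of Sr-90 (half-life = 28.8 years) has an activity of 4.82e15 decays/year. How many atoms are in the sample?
N = A/λ = 2.003e17 atoms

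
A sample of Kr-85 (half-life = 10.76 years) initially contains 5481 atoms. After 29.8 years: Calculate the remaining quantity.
N = N₀(1/2)^(t/t½) = 803.8 atoms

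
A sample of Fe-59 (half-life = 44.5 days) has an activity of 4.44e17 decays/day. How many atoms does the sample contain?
N = A/λ = 2.85e19 atoms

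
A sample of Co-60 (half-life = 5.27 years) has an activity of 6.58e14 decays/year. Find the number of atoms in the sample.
N = A/λ = 5.003e15 atoms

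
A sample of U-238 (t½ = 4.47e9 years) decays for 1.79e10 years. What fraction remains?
N/N₀ = (1/2)^(t/t½) = 0.06231 = 6.23%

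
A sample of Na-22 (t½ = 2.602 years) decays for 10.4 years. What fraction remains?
N/N₀ = (1/2)^(t/t½) = 0.06263 = 6.26%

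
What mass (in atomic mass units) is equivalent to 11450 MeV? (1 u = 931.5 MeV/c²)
m = E/c² = 12.29 u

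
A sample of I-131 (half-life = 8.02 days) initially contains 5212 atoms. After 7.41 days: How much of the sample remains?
N = N₀(1/2)^(t/t½) = 2747 atoms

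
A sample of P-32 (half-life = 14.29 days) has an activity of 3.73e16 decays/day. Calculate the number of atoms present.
N = A/λ = 7.69e17 atoms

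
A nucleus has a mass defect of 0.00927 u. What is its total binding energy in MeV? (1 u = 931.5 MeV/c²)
B.E. = Δm × 931.5 = 8.635 MeV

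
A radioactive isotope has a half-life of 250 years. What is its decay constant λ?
λ = ln(2)/t½ = 0.002773 year⁻¹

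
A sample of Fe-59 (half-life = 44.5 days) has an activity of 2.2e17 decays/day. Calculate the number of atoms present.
N = A/λ = 1.412e19 atoms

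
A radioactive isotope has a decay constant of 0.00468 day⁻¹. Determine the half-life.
t½ = ln(2)/λ = 148.1 days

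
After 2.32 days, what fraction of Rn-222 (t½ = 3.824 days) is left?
N/N₀ = (1/2)^(t/t½) = 0.6567 = 65.7%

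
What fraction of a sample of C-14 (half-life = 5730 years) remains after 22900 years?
N/N₀ = (1/2)^(t/t½) = 0.06265 = 6.27%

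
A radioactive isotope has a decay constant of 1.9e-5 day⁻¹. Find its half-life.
t½ = ln(2)/λ = 36480 days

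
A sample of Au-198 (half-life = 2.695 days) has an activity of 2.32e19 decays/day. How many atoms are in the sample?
N = A/λ = 9.02e19 atoms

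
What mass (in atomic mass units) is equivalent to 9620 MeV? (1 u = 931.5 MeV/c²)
m = E/c² = 10.33 u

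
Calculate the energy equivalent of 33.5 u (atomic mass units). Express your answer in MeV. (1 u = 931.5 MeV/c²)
E = mc² = 31210 MeV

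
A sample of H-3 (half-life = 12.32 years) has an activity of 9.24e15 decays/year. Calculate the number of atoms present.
N = A/λ = 1.642e17 atoms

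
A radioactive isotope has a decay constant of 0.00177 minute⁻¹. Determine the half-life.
t½ = ln(2)/λ = 391.6 minutes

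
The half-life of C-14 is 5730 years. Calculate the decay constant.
λ = ln(2)/t½ = 1.21e-4 year⁻¹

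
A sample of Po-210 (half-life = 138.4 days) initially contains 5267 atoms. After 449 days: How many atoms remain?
N = N₀(1/2)^(t/t½) = 555.8 atoms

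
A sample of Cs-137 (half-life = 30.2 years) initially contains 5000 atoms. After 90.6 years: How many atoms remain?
N = N₀(1/2)^(t/t½) = 625 atoms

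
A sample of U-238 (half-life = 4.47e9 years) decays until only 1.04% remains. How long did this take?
t = t½ × log₂(N₀/N) = 2.945e10 years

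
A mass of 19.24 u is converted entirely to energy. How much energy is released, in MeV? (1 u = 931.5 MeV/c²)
E = mc² = 17920 MeV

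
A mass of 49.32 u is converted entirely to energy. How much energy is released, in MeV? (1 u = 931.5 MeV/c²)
E = mc² = 45940 MeV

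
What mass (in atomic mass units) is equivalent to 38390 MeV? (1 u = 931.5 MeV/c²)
m = E/c² = 41.21 u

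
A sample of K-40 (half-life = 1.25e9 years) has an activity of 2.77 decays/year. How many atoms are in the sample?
N = A/λ = 4.995e9 atoms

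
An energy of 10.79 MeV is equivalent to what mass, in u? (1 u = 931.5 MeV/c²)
m = E/c² = 0.01158 u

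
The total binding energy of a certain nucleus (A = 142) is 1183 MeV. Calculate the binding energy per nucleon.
B.E./A = 1183/142 = 8.331 MeV/nucleon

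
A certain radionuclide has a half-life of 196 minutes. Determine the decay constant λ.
λ = ln(2)/t½ = 0.003536 minute⁻¹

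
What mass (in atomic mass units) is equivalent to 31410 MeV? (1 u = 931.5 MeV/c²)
m = E/c² = 33.72 u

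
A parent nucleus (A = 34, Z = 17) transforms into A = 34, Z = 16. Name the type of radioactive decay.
ΔA = 0, ΔZ = -1 ⇒ beta-plus decay (β⁺) or electron capture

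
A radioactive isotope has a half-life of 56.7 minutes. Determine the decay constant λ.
λ = ln(2)/t½ = 0.01222 minute⁻¹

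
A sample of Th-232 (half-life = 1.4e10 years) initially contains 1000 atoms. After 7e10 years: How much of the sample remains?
N = N₀(1/2)^(t/t½) = 31.25 atoms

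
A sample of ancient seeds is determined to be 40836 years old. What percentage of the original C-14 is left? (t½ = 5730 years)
N/N₀ = (1/2)^(t/t½) = 0.007156 = 0.716%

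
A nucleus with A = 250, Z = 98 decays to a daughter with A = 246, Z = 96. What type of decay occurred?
ΔA = -4, ΔZ = -2 ⇒ alpha decay (α)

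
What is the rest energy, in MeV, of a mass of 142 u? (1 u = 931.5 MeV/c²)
E = mc² = 1.323e5 MeV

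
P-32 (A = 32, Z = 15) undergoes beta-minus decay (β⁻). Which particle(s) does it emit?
β⁻: electron (e⁻) + antineutrino (ν̄ₑ)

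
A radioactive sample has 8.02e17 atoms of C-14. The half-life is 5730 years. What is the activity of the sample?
A = λN = 9.702e13 decays/year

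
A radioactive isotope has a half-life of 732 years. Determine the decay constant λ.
λ = ln(2)/t½ = 9.469e-4 year⁻¹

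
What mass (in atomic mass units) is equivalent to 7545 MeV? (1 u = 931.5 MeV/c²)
m = E/c² = 8.1 u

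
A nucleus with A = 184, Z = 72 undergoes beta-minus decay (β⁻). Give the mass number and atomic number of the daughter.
Daughter: A = 184, Z = 73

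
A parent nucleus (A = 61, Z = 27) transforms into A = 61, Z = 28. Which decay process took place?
ΔA = 0, ΔZ = +1 ⇒ beta-minus decay (β⁻)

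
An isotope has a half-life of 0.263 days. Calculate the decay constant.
λ = ln(2)/t½ = 2.636 day⁻¹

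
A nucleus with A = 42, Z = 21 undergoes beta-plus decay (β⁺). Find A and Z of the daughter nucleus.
Daughter: A = 42, Z = 20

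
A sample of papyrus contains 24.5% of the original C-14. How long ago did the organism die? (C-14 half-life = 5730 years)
Age = t½ × log₂(1/ratio) = 11630 years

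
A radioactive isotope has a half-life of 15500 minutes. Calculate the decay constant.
λ = ln(2)/t½ = 4.472e-5 minute⁻¹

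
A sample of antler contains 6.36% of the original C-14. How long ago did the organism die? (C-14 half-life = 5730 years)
Age = t½ × log₂(1/ratio) = 22780 years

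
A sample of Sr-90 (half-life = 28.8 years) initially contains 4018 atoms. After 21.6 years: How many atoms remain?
N = N₀(1/2)^(t/t½) = 2389 atoms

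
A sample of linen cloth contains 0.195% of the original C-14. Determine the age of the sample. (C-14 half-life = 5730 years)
Age = t½ × log₂(1/ratio) = 51580 years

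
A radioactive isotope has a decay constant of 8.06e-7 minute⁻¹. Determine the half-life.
t½ = ln(2)/λ = 8.6e5 minutes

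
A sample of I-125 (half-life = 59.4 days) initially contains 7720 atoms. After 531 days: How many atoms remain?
N = N₀(1/2)^(t/t½) = 15.73 atoms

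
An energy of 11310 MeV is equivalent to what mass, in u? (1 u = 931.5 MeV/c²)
m = E/c² = 12.14 u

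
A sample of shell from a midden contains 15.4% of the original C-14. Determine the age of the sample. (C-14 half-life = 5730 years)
Age = t½ × log₂(1/ratio) = 15470 years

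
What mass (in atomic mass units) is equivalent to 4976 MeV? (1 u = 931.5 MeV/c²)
m = E/c² = 5.342 u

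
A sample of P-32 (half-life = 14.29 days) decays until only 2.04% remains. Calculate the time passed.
t = t½ × log₂(N₀/N) = 80.24 days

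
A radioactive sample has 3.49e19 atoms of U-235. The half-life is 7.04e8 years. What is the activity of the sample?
A = λN = 3.436e10 decays/year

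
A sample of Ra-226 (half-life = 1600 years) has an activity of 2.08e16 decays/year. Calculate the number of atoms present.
N = A/λ = 4.801e19 atoms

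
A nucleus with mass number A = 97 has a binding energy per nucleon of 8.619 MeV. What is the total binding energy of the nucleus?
B.E. = 8.619 × 97 = 836 MeV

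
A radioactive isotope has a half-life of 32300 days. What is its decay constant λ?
λ = ln(2)/t½ = 2.146e-5 day⁻¹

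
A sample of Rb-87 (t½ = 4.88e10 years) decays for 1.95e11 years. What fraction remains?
N/N₀ = (1/2)^(t/t½) = 0.06268 = 6.27%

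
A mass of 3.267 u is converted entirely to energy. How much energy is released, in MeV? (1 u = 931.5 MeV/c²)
E = mc² = 3043 MeV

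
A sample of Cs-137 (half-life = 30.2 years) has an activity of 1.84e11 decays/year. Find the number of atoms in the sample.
N = A/λ = 8.017e12 atoms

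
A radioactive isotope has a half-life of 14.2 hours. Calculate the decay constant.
λ = ln(2)/t½ = 0.04881 hour⁻¹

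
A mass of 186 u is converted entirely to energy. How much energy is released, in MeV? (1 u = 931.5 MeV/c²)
E = mc² = 1.733e5 MeV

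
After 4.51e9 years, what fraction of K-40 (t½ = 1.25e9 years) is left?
N/N₀ = (1/2)^(t/t½) = 0.08201 = 8.2%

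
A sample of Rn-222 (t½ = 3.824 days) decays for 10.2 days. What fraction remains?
N/N₀ = (1/2)^(t/t½) = 0.1574 = 15.7%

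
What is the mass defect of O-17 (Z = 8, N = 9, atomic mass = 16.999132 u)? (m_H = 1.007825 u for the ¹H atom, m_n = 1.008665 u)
Δm = Z·m_H + N·m_n − M = 0.1415 u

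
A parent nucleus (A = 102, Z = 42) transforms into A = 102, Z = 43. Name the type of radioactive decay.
ΔA = 0, ΔZ = +1 ⇒ beta-minus decay (β⁻)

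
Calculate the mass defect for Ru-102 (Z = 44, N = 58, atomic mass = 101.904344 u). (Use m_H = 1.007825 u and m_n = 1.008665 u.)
Δm = Z·m_H + N·m_n − M = 0.9425 u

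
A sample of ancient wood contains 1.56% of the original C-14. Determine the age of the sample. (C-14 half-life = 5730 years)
Age = t½ × log₂(1/ratio) = 34390 years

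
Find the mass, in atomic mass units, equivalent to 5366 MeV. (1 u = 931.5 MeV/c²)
m = E/c² = 5.761 u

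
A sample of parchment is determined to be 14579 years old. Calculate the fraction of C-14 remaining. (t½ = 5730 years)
N/N₀ = (1/2)^(t/t½) = 0.1714 = 17.1%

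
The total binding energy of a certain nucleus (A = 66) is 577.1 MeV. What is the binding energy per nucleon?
B.E./A = 577.1/66 = 8.744 MeV/nucleon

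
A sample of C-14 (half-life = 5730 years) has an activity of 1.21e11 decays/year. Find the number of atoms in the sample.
N = A/λ = 1e15 atoms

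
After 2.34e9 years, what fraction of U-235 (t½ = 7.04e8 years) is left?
N/N₀ = (1/2)^(t/t½) = 0.09987 = 9.99%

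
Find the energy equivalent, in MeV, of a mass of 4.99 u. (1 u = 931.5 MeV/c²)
E = mc² = 4648 MeV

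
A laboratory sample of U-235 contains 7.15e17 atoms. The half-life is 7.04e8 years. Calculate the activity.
A = λN = 7.04e8 decays/year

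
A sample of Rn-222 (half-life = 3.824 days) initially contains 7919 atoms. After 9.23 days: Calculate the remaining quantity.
N = N₀(1/2)^(t/t½) = 1486 atoms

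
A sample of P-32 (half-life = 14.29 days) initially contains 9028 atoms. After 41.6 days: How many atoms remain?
N = N₀(1/2)^(t/t½) = 1200 atoms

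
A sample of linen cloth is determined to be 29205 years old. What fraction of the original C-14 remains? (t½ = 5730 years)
N/N₀ = (1/2)^(t/t½) = 0.02922 = 2.92%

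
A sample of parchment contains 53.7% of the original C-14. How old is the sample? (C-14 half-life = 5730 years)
Age = t½ × log₂(1/ratio) = 5140 years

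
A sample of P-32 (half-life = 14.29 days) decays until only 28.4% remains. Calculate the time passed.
t = t½ × log₂(N₀/N) = 25.95 days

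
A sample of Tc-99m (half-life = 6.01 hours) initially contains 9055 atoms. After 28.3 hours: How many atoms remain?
N = N₀(1/2)^(t/t½) = 346.3 atoms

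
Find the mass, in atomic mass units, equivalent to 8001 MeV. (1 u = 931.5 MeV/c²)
m = E/c² = 8.589 u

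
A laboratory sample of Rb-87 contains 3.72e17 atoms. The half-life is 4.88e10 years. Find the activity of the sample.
A = λN = 5.284e6 decays/year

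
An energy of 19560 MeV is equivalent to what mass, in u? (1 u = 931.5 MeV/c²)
m = E/c² = 21 u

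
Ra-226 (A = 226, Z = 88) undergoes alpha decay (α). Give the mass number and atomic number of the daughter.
Daughter: A = 222, Z = 86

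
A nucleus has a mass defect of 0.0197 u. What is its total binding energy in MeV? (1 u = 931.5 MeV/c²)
B.E. = Δm × 931.5 = 18.35 MeV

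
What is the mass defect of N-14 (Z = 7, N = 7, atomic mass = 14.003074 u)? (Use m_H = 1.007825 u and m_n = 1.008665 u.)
Δm = Z·m_H + N·m_n − M = 0.1124 u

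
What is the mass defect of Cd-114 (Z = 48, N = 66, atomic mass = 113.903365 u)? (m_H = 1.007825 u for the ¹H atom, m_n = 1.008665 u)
Δm = Z·m_H + N·m_n − M = 1.044 u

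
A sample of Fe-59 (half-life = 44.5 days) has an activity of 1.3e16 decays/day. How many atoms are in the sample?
N = A/λ = 8.346e17 atoms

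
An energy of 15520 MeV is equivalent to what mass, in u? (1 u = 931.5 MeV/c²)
m = E/c² = 16.66 u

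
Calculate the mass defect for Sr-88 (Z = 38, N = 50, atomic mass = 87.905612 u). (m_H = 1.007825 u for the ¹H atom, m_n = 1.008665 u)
Δm = Z·m_H + N·m_n − M = 0.825 u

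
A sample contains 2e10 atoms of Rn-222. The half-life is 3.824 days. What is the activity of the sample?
A = λN = 3.625e9 decays/day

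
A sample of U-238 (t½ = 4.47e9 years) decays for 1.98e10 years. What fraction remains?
N/N₀ = (1/2)^(t/t½) = 0.04641 = 4.64%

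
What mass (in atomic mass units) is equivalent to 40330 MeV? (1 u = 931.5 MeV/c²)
m = E/c² = 43.3 u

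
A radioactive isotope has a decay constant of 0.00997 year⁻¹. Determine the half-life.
t½ = ln(2)/λ = 69.52 years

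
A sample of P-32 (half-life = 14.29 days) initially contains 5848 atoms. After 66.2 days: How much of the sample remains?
N = N₀(1/2)^(t/t½) = 235.8 atoms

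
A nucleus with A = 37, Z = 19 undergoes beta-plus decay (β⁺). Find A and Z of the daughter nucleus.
Daughter: A = 37, Z = 18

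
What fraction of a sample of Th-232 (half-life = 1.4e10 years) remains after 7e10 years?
N/N₀ = (1/2)^(t/t½) = 0.03125 = 3.12%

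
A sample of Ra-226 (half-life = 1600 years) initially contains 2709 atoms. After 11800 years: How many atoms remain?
N = N₀(1/2)^(t/t½) = 16.32 atoms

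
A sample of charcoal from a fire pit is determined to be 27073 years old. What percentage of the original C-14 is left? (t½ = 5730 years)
N/N₀ = (1/2)^(t/t½) = 0.03782 = 3.78%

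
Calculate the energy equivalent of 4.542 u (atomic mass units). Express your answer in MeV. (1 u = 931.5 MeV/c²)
E = mc² = 4231 MeV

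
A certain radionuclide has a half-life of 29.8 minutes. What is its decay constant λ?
λ = ln(2)/t½ = 0.02326 minute⁻¹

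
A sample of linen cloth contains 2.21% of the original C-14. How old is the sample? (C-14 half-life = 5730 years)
Age = t½ × log₂(1/ratio) = 31510 years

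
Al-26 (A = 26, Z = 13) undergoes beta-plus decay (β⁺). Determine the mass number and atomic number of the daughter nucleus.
Daughter: A = 26, Z = 12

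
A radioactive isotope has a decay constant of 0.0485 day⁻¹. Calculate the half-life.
t½ = ln(2)/λ = 14.29 days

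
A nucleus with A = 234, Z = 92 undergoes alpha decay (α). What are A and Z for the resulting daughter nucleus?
Daughter: A = 230, Z = 90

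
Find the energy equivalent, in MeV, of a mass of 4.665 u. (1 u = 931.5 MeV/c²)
E = mc² = 4345 MeV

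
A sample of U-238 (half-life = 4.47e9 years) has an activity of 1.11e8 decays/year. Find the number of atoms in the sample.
N = A/λ = 7.158e17 atoms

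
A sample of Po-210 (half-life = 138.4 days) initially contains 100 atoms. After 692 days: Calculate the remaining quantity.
N = N₀(1/2)^(t/t½) = 3.125 atoms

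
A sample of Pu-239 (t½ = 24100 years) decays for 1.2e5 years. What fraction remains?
N/N₀ = (1/2)^(t/t½) = 0.0317 = 3.17%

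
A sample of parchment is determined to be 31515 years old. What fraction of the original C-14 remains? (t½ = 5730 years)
N/N₀ = (1/2)^(t/t½) = 0.0221 = 2.21%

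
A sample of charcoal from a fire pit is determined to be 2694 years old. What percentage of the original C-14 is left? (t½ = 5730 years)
N/N₀ = (1/2)^(t/t½) = 0.7219 = 72.2%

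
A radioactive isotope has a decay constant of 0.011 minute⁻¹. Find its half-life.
t½ = ln(2)/λ = 63.01 minutes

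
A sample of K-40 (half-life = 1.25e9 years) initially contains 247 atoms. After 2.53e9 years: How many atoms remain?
N = N₀(1/2)^(t/t½) = 60.73 atoms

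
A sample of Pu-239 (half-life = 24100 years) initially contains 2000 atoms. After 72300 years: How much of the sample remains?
N = N₀(1/2)^(t/t½) = 250 atoms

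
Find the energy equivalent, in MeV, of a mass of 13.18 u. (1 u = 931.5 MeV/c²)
E = mc² = 12280 MeV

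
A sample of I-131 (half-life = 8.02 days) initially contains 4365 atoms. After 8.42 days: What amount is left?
N = N₀(1/2)^(t/t½) = 2108 atoms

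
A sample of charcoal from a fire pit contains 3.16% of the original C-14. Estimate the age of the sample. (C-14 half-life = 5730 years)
Age = t½ × log₂(1/ratio) = 28560 years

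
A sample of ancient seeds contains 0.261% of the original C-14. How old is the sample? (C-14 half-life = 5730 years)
Age = t½ × log₂(1/ratio) = 49170 years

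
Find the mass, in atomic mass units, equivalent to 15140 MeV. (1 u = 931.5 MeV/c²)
m = E/c² = 16.25 u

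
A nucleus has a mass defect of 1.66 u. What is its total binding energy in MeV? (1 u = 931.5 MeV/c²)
B.E. = Δm × 931.5 = 1546 MeV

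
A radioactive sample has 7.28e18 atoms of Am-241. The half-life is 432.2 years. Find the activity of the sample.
A = λN = 1.168e16 decays/year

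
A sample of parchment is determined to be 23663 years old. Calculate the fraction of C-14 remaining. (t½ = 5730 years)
N/N₀ = (1/2)^(t/t½) = 0.05713 = 5.71%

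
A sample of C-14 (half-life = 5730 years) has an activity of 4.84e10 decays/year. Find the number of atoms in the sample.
N = A/λ = 4.001e14 atoms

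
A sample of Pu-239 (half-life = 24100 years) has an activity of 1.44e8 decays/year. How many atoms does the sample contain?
N = A/λ = 5.007e12 atoms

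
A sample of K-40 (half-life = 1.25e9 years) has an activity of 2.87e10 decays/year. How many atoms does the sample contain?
N = A/λ = 5.176e19 atoms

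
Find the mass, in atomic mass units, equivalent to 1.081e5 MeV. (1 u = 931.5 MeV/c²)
m = E/c² = 116 u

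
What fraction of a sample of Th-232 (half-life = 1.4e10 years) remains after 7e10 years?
N/N₀ = (1/2)^(t/t½) = 0.03125 = 3.12%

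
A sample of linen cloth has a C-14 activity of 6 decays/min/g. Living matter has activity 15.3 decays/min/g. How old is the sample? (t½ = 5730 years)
Age = t½ × log₂(A₀/A) = 7738 years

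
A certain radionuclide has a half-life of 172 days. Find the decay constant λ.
λ = ln(2)/t½ = 0.00403 day⁻¹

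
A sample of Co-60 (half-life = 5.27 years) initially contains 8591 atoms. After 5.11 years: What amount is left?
N = N₀(1/2)^(t/t½) = 4387 atoms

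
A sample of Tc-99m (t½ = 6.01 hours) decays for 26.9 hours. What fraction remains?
N/N₀ = (1/2)^(t/t½) = 0.04494 = 4.49%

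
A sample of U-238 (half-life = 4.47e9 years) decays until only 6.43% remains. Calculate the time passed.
t = t½ × log₂(N₀/N) = 1.77e10 years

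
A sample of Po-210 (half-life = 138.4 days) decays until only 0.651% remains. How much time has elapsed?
t = t½ × log₂(N₀/N) = 1005 days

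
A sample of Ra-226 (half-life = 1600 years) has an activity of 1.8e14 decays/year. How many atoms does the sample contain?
N = A/λ = 4.155e17 atoms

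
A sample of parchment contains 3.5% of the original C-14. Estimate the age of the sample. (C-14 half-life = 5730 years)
Age = t½ × log₂(1/ratio) = 27710 years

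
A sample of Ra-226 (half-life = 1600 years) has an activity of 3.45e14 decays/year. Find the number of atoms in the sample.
N = A/λ = 7.964e17 atoms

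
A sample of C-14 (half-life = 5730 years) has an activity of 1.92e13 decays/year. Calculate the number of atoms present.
N = A/λ = 1.587e17 atoms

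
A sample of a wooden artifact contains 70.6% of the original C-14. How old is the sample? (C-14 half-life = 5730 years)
Age = t½ × log₂(1/ratio) = 2878 years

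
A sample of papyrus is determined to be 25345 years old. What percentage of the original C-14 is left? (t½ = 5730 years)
N/N₀ = (1/2)^(t/t½) = 0.04661 = 4.66%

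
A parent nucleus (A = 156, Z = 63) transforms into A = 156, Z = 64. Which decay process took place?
ΔA = 0, ΔZ = +1 ⇒ beta-minus decay (β⁻)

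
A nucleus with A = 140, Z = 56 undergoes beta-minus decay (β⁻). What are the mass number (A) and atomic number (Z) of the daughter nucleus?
Daughter: A = 140, Z = 57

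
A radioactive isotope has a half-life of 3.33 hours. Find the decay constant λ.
λ = ln(2)/t½ = 0.2082 hour⁻¹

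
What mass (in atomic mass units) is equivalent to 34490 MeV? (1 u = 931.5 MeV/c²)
m = E/c² = 37.03 u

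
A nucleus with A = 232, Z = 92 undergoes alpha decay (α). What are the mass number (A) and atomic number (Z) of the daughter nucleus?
Daughter: A = 228, Z = 90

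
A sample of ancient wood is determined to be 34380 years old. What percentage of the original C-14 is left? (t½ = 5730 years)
N/N₀ = (1/2)^(t/t½) = 0.01562 = 1.56%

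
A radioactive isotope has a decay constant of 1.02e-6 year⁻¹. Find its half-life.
t½ = ln(2)/λ = 6.796e5 years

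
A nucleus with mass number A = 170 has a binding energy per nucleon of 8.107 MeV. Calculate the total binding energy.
B.E. = 8.107 × 170 = 1378 MeV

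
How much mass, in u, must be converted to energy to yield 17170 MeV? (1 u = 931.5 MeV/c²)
m = E/c² = 18.43 u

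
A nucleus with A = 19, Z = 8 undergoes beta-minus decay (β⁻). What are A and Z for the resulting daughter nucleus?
Daughter: A = 19, Z = 9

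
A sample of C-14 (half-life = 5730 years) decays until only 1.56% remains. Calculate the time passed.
t = t½ × log₂(N₀/N) = 34390 years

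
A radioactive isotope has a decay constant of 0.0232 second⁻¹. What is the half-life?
t½ = ln(2)/λ = 29.88 seconds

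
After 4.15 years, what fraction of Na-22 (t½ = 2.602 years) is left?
N/N₀ = (1/2)^(t/t½) = 0.331 = 33.1%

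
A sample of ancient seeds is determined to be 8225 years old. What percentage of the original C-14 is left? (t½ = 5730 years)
N/N₀ = (1/2)^(t/t½) = 0.3697 = 37%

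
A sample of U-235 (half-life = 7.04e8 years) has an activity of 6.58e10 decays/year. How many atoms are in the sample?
N = A/λ = 6.683e19 atoms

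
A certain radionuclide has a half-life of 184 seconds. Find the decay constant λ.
λ = ln(2)/t½ = 0.003767 second⁻¹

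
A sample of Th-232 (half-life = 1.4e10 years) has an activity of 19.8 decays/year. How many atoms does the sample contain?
N = A/λ = 3.999e11 atoms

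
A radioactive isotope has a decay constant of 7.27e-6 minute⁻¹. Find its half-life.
t½ = ln(2)/λ = 95340 minutes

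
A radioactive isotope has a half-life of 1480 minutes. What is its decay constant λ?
λ = ln(2)/t½ = 4.683e-4 minute⁻¹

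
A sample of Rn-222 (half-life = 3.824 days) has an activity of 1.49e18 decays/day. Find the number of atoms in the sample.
N = A/λ = 8.22e18 atoms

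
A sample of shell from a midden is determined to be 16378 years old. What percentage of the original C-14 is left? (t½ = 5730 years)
N/N₀ = (1/2)^(t/t½) = 0.1379 = 13.8%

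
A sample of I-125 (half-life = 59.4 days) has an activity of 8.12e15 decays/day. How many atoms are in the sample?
N = A/λ = 6.959e17 atoms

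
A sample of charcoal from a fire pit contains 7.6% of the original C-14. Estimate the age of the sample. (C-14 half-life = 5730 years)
Age = t½ × log₂(1/ratio) = 21300 years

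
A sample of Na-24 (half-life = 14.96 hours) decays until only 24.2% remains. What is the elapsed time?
t = t½ × log₂(N₀/N) = 30.62 hours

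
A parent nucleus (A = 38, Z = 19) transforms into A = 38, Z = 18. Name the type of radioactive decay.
ΔA = 0, ΔZ = -1 ⇒ beta-plus decay (β⁺) or electron capture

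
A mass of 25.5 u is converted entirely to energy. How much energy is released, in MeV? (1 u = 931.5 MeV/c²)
E = mc² = 23750 MeV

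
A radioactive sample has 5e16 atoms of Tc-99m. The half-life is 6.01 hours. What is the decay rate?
A = λN = 5.767e15 decays/hour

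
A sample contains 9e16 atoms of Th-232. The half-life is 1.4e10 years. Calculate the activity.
A = λN = 4.456e6 decays/year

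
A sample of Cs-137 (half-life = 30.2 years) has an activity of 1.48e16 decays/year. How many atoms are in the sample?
N = A/λ = 6.448e17 atoms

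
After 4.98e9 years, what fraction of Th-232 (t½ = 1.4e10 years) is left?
N/N₀ = (1/2)^(t/t½) = 0.7815 = 78.1%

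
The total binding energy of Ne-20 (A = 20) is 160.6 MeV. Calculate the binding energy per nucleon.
B.E./A = 160.6/20 = 8.03 MeV/nucleon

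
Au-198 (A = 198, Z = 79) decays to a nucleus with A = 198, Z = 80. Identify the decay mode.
ΔA = 0, ΔZ = +1 ⇒ beta-minus decay (β⁻)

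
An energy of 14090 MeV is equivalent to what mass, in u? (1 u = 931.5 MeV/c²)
m = E/c² = 15.13 u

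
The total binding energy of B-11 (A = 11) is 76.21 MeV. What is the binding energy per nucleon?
B.E./A = 76.21/11 = 6.928 MeV/nucleon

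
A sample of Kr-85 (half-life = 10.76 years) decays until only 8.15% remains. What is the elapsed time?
t = t½ × log₂(N₀/N) = 38.92 years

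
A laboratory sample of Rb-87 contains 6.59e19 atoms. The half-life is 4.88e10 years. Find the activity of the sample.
A = λN = 9.36e8 decays/year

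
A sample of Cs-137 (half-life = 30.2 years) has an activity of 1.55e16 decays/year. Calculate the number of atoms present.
N = A/λ = 6.753e17 atoms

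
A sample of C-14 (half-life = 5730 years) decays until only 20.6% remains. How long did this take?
t = t½ × log₂(N₀/N) = 13060 years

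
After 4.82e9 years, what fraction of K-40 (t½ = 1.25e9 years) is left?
N/N₀ = (1/2)^(t/t½) = 0.06906 = 6.91%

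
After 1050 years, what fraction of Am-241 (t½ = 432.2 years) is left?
N/N₀ = (1/2)^(t/t½) = 0.1856 = 18.6%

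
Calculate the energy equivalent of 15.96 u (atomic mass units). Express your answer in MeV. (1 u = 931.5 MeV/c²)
E = mc² = 14870 MeV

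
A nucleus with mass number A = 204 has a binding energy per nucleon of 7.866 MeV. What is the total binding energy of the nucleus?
B.E. = 7.866 × 204 = 1605 MeV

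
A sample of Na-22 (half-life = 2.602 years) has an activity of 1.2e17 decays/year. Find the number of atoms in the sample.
N = A/λ = 4.505e17 atoms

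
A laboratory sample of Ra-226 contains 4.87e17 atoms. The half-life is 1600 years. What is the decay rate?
A = λN = 2.11e14 decays/year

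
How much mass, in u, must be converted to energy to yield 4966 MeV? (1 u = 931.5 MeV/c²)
m = E/c² = 5.331 u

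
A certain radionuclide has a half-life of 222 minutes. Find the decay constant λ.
λ = ln(2)/t½ = 0.003122 minute⁻¹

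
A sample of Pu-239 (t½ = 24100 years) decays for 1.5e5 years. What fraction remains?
N/N₀ = (1/2)^(t/t½) = 0.01338 = 1.34%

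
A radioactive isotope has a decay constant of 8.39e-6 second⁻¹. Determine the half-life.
t½ = ln(2)/λ = 82620 seconds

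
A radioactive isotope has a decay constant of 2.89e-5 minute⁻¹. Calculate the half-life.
t½ = ln(2)/λ = 23980 minutes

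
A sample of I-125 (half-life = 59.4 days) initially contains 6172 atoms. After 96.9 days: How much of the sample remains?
N = N₀(1/2)^(t/t½) = 1992 atoms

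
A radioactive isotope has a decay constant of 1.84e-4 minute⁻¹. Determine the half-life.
t½ = ln(2)/λ = 3767 minutes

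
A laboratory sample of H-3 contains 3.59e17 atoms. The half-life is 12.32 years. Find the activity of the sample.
A = λN = 2.02e16 decays/year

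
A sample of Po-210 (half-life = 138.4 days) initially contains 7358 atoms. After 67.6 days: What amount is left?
N = N₀(1/2)^(t/t½) = 5245 atoms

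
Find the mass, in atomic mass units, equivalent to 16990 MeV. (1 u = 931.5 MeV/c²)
m = E/c² = 18.24 u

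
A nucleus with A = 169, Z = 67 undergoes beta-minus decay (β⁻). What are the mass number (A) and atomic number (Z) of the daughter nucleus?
Daughter: A = 169, Z = 68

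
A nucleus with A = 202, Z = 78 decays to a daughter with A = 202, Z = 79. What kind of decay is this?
ΔA = 0, ΔZ = +1 ⇒ beta-minus decay (β⁻)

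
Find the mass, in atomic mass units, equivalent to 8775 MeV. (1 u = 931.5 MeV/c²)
m = E/c² = 9.42 u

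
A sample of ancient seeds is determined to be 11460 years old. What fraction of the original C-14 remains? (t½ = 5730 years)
N/N₀ = (1/2)^(t/t½) = 0.25 = 25%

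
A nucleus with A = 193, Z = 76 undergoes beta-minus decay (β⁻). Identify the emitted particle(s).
β⁻: electron (e⁻) + antineutrino (ν̄ₑ)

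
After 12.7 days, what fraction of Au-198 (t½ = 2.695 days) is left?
N/N₀ = (1/2)^(t/t½) = 0.03814 = 3.81%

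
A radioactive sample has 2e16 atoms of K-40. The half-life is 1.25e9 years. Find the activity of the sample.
A = λN = 1.109e7 decays/year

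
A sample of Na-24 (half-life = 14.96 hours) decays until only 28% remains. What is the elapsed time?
t = t½ × log₂(N₀/N) = 27.47 hours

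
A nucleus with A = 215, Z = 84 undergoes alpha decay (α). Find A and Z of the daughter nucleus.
Daughter: A = 211, Z = 82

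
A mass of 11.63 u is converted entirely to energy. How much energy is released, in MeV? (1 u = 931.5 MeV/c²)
E = mc² = 10830 MeV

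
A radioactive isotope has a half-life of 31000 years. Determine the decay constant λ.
λ = ln(2)/t½ = 2.236e-5 year⁻¹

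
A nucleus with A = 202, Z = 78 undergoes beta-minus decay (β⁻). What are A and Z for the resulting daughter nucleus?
Daughter: A = 202, Z = 79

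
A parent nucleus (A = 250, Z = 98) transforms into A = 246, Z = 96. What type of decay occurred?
ΔA = -4, ΔZ = -2 ⇒ alpha decay (α)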